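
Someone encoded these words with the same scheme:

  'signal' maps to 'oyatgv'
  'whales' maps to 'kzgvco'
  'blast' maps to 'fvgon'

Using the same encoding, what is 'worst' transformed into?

kspon

s(18)→o(14) and i(8)→y(24) fit y≡25x+6 (mod 26); the inverse of 25 mod 26 is 25. This is an affine cipher: with a=0,…,z=25, each position x becomes (25x+6) mod 26.
Applying it to worst: w(22)→25·22+6≡10=k; o(14)→25·14+6≡18=s; r(17)→25·17+6≡15=p; s(18)→25·18+6≡14=o; t(19)→25·19+6≡13=n (all mod 26).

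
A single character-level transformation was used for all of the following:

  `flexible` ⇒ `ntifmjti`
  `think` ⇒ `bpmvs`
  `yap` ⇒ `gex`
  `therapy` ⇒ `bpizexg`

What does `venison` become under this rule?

divmasv

The rule splits by letter class: vowels +4, consonants +8.
Applying it to venison: v(cons)+8=d, e(vowel)+4=i, n(cons)+8=v, i(vowel)+4=m, s(cons)+8=a, o(vowel)+4=s, n(cons)+8=v.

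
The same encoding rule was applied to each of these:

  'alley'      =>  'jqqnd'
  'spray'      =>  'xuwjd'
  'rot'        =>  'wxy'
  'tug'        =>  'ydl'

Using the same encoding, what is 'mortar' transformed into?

Two shifts are in play — +9 for a/e/i/o/u, +5 for every other letter.
For mortar: m(cons)+5=r, o(vowel)+9=x, r(cons)+5=w, t(cons)+5=y, a(vowel)+9=j, r(cons)+5=w.

rxwyjw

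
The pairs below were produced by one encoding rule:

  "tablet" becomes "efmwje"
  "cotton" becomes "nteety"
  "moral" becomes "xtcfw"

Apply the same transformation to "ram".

cfx

The shift depends on letter class: consonant t→e is +11, but vowel a→f is +5. The rule splits by letter class: vowels +5, consonants +11.
On ram: r(cons)+11=c, a(vowel)+5=f, m(cons)+11=x.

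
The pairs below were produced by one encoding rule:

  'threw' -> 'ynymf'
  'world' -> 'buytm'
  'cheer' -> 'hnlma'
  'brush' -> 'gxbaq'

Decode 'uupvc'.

In threw: t→y is +5, h→n is +6, r→y is +7, e→m is +8 — the shift increases by 1 each position. Letter i (0-indexed) is shifted by i+5, so successive shifts are 5, 6, 7, ….
Reversing it on uupvc: u−5=p, u−6=o, p−7=i, v−8=n, c−9=t.

point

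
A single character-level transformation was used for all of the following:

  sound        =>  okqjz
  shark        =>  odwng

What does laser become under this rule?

Compare letters: s→o is +22, o→k is +22, u→q is +22 — a constant shift. Each letter is shifted forward by 22 in the alphabet (a Caesar shift of +22).
For laser: l+22=h, a+22=w, s+22=o, e+22=a, r+22=n.

hwoan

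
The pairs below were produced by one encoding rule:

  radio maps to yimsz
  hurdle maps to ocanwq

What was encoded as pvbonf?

In radio: r→y is +7, a→i is +8, d→m is +9, i→s is +10 — the shift increases by 1 each position. The shift increases by 1 at each position, starting from +7: 7, 8, 9, ….
Reversing it on pvbonf: p−7=i, v−8=n, b−9=s, o−10=e, n−11=c, f−12=t.

insect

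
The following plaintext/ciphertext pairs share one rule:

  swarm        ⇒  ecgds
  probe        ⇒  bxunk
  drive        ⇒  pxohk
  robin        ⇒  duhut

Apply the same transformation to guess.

Shifts by position in swarm: pos 0: s→e (+12), pos 1: w→c (+6), pos 2: a→g (+6), pos 3: r→d (+12), pos 4: m→s (+6) — repeating every 3. It's a Vigenère-style cipher with numeric key [12,6,6]: position i shifts by key[i mod 3].
For guess: g+12=s, u+6=a, e+6=k, s+12=e, s+6=y.

sakey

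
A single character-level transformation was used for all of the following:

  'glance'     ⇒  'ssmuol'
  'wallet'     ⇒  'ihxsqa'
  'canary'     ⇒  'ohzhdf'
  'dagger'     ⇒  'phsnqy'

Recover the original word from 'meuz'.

Shifts by position in glance: pos 0: g→s (+12), pos 1: l→s (+7), pos 2: a→m (+12), pos 3: n→u (+7) — repeating every 2. A repeating key of period 2 is used — shifts +12, +7 over and over.
Decoding meuz: m−12=a, e−7=x, u−12=i, z−7=s.

axis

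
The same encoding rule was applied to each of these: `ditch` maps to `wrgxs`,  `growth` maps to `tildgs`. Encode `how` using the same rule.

Each pair mirrors across the alphabet (d↔w, i↔r, t↔g): positions sum to 25. Each letter is replaced by its mirror in the alphabet: a↔z, b↔y, c↔x, and so on (the Atbash cipher).
Applying it to how: h↔s, o↔l, w↔d.

sld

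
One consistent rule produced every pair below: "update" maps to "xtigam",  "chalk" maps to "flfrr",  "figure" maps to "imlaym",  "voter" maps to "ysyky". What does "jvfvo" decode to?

graph

In update: u→x is +3, p→t is +4, d→i is +5, a→g is +6 — the shift increases by 1 each position. Letter i (0-indexed) is shifted by i+3, so successive shifts are 3, 4, 5, ….
Undoing it on jvfvo: j−3=g, v−4=r, f−5=a, v−6=p, o−7=h.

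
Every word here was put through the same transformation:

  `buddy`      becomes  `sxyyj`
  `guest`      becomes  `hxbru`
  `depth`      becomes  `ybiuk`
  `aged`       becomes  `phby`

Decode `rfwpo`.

solar

Each letter's alphabet position (a=0..z=25) is mapped through 3·x+15 mod 26 — an affine cipher.
Reversing it on rfwpo: r(17)→9·(17−15)≡18=s; f(5)→9·(5−15)≡14=o; w(22)→9·(22−15)≡11=l; p(15)→9·(15−15)≡0=a; o(14)→9·(14−15)≡17=r (all mod 26).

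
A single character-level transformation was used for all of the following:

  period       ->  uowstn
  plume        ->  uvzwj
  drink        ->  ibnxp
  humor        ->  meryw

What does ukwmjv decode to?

It's a Vigenère-style cipher with numeric key [5,10]: position i shifts by key[i mod 2].
Decoding ukwmjv: u−5=p, k−10=a, w−5=r, m−10=c, j−5=e, v−10=l.

parcel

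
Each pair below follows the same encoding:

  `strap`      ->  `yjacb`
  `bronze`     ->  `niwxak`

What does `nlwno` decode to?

fence

The output letters match the input read backwards, each shifted +9: strap reversed is parts. Read the word backwards and shift each letter +9.
Reversing it on nlwno: shift back: n−9=e, l−9=c, w−9=n, n−9=e, o−9=f → ecnef; then reverse → fence.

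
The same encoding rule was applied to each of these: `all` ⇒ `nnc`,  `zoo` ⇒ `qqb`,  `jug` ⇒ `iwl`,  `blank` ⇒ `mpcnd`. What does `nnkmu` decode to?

The output letters match the input read backwards, each shifted +2: all reversed is lla. The word is reversed, then every letter is shifted forward by 2.
Reversing it on nnkmu: shift back: n−2=l, n−2=l, k−2=i, m−2=k, u−2=s → lliks; then reverse → skill.

skill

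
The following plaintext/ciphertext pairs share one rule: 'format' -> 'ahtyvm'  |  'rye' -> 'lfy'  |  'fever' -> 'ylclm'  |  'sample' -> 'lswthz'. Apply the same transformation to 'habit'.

apiho

The word is reversed, then every letter is shifted forward by 7.
On habit: reverse → tibah; then shift: t+7=a, i+7=p, b+7=i, a+7=h, h+7=o.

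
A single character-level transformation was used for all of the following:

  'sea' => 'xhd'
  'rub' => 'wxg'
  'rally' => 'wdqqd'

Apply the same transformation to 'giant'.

Two shifts are in play — +3 for a/e/i/o/u, +5 for every other letter.
For giant: g(cons)+5=l, i(vowel)+3=l, a(vowel)+3=d, n(cons)+5=s, t(cons)+5=y.

lldsy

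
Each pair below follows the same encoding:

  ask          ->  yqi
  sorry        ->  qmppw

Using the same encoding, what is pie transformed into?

Compare letters: a→y is +24, s→q is +24, k→i is +24 — a constant shift. This is a Caesar cipher with shift 24.
Applying it to pie: p+24=n, i+24=g, e+24=c.

ngc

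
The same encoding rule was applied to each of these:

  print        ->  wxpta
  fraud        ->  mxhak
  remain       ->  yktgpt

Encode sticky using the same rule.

zzpire

Shifts by position in print: pos 0: p→w (+7), pos 1: r→x (+6), pos 2: i→p (+7), pos 3: n→t (+6) — repeating every 2. The shifts repeat in a cycle of length 2: positions 0,1,… shift by +7, +6, then the pattern repeats.
Applying it to sticky: s+7=z, t+6=z, i+7=p, c+6=i, k+7=r, y+6=e.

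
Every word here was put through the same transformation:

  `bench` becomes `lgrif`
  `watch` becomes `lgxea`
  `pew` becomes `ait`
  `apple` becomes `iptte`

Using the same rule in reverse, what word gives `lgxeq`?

match

Two steps: reverse the string, then apply a Caesar shift of +4.
Reversing it on lgxeq: shift back: l−4=h, g−4=c, x−4=t, e−4=a, q−4=m → hctam; then reverse → match.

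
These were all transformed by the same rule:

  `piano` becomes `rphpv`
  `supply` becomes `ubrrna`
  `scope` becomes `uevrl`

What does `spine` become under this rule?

urppl

The shift depends on letter class: consonant p→r is +2, but vowel i→p is +7. Two shifts are in play — +7 for a/e/i/o/u, +2 for every other letter.
For spine: s(cons)+2=u, p(cons)+2=r, i(vowel)+7=p, n(cons)+2=p, e(vowel)+7=l.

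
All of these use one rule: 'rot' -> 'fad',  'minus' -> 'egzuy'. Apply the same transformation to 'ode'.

qpa

The word is reversed, then every letter is shifted forward by 12.
Applying it to ode: reverse → edo; then shift: e+12=q, d+12=p, o+12=a.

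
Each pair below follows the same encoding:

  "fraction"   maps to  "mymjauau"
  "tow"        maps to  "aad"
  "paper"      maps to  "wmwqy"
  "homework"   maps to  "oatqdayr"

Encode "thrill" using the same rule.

aoyuss

Two shifts are in play — +12 for a/e/i/o/u, +7 for every other letter.
On thrill: t(cons)+7=a, h(cons)+7=o, r(cons)+7=y, i(vowel)+12=u, l(cons)+7=s, l(cons)+7=s.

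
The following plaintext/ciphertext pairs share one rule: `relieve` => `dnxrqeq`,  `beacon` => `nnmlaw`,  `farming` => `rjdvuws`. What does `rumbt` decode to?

flash

The shifts repeat in a cycle of length 2: positions 0,1,… shift by +12, +9, then the pattern repeats.
Undoing it on rumbt: r−12=f, u−9=l, m−12=a, b−9=s, t−12=h.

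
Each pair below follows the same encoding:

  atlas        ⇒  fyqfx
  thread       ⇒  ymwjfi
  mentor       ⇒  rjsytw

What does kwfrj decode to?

frame

Compare letters: a→f is +5, t→y is +5, l→q is +5 — a constant shift. It's a constant shift of +5 (ROT5).
Undoing it on kwfrj: k−5=f, w−5=r, f−5=a, r−5=m, j−5=e.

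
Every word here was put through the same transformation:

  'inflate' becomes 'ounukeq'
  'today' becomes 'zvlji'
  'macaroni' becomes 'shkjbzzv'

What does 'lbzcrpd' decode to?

further

The shift increases by 1 at each position, starting from +6: 6, 7, 8, ….
Undoing it on lbzcrpd: l−6=f, b−7=u, z−8=r, c−9=t, r−10=h, p−11=e, d−12=r.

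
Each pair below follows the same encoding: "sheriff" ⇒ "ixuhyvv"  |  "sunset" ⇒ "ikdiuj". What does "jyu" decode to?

tie

Compare letters: s→i is +16, h→x is +16, e→u is +16 — a constant shift. Every letter moves 16 places later in the alphabet, wrapping around z→a.
Decoding jyu: j−16=t, y−16=i, u−16=e.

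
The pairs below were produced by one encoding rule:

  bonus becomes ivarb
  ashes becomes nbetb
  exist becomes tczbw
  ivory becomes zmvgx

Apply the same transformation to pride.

qgzyt

This is an affine cipher: with a=0,…,z=25, each position x becomes (21x+13) mod 26.
On pride: p(15)→21·15+13≡16=q; r(17)→21·17+13≡6=g; i(8)→21·8+13≡25=z; d(3)→21·3+13≡24=y; e(4)→21·4+13≡19=t (all mod 26).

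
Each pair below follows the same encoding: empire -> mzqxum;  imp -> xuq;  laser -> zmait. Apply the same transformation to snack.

The output letters match the input read backwards, each shifted +8: empire reversed is eripme. The word is reversed, then every letter is shifted forward by 8.
On snack: reverse → kcans; then shift: k+8=s, c+8=k, a+8=i, n+8=v, s+8=a.

skiva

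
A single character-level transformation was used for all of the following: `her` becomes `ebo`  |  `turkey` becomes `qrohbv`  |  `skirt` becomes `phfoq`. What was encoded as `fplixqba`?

isolated

Compare letters: h→e is +23, e→b is +23, r→o is +23 — a constant shift. Each letter is shifted forward by 23 in the alphabet (a Caesar shift of +23).
Decoding fplixqba: f−23=i, p−23=s, l−23=o, i−23=l, x−23=a, q−23=t, b−23=e, a−23=d.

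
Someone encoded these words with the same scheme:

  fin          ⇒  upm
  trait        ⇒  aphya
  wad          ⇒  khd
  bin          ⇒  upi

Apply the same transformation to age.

The word is reversed, then every letter is shifted forward by 7.
For age: reverse → ega; then shift: e+7=l, g+7=n, a+7=h.

lnh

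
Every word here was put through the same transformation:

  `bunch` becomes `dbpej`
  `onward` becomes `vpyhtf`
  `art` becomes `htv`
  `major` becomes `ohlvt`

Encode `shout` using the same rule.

The shift depends on letter class: consonant b→d is +2, but vowel u→b is +7. Two shifts are in play — +7 for a/e/i/o/u, +2 for every other letter.
Applying it to shout: s(cons)+2=u, h(cons)+2=j, o(vowel)+7=v, u(vowel)+7=b, t(cons)+2=v.

ujvbv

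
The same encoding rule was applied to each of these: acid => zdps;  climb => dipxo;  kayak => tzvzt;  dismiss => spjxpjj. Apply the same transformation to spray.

jquzv

Each letter's alphabet position (a=0..z=25) is mapped through 15·x+25 mod 26 — an affine cipher.
Applying it to spray: s(18)→15·18+25≡9=j; p(15)→15·15+25≡16=q; r(17)→15·17+25≡20=u; a(0)→15·0+25≡25=z; y(24)→15·24+25≡21=v (all mod 26).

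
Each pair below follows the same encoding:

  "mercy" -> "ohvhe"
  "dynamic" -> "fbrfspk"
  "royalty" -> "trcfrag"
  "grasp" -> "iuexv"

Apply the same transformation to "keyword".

mhcbuyl

In mercy: m→o is +2, e→h is +3, r→v is +4, c→h is +5 — the shift increases by 1 each position. Each letter shifts forward by (position + 2), i.e. 2, 3, 4, … — the shift grows by one for each successive letter.
Applying it to keyword: k+2=m, e+3=h, y+4=c, w+5=b, o+6=u, r+7=y, d+8=l.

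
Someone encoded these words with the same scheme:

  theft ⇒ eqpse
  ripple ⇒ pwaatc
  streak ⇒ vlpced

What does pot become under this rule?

eza

The output letters match the input read backwards, each shifted +11: theft reversed is tfeht. Two steps: reverse the string, then apply a Caesar shift of +11.
Applying it to pot: reverse → top; then shift: t+11=e, o+11=z, p+11=a.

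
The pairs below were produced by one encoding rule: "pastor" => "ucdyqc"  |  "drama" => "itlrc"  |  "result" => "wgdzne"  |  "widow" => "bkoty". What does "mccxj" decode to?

Shifts by position in pastor: pos 0: p→u (+5), pos 1: a→c (+2), pos 2: s→d (+11), pos 3: t→y (+5), pos 4: o→q (+2), pos 5: r→c (+11) — repeating every 3. A repeating key of period 3 is used — shifts +5, +2, +11 over and over.
Decoding mccxj: m−5=h, c−2=a, c−11=r, x−5=s, j−2=h.

harsh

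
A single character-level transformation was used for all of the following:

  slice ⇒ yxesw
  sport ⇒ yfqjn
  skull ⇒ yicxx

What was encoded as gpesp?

which

Treating letters as 0–25, the rule is x ↦ 15x + 14 (mod 26).
Decoding gpesp: g(6)→7·(6−14)≡22=w; p(15)→7·(15−14)≡7=h; e(4)→7·(4−14)≡8=i; s(18)→7·(18−14)≡2=c; p(15)→7·(15−14)≡7=h (all mod 26).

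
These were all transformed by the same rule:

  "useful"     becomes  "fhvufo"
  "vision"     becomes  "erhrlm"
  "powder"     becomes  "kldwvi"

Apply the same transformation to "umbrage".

Each pair mirrors across the alphabet (u↔f, s↔h, e↔v): positions sum to 25. This is the alphabet-reversal cipher (Atbash): a becomes z, b becomes y, etc.
Applying it to umbrage: u↔f, m↔n, b↔y, r↔i, a↔z, g↔t, e↔v.

fnyiztv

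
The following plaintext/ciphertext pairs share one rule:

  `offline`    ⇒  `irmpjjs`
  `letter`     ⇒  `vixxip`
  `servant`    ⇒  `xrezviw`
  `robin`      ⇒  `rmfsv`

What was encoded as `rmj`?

fin

The output letters match the input read backwards, each shifted +4: offline reversed is enilffo. Read the word backwards and shift each letter +4.
Undoing it on rmj: shift back: r−4=n, m−4=i, j−4=f → nif; then reverse → fin.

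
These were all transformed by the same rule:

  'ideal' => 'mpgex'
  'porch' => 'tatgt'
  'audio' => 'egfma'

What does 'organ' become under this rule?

sdiez

Shifts by position in ideal: pos 0: i→m (+4), pos 1: d→p (+12), pos 2: e→g (+2), pos 3: a→e (+4), pos 4: l→x (+12) — repeating every 3. The shifts repeat in a cycle of length 3: positions 0,1,… shift by +4, +12, +2, then the pattern repeats.
For organ: o+4=s, r+12=d, g+2=i, a+4=e, n+12=z.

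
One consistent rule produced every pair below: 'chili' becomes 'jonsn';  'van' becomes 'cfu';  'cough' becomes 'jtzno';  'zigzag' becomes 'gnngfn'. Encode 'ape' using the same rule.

fwj

The shift depends on letter class: consonant c→j is +7, but vowel i→n is +5. Vowels shift forward by 5 and consonants shift forward by 7.
Applying it to ape: a(vowel)+5=f, p(cons)+7=w, e(vowel)+5=j.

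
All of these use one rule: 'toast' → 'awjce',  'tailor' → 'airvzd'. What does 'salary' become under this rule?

ziukck

In toast: t→a is +7, o→w is +8, a→j is +9, s→c is +10 — the shift increases by 1 each position. Letter i (0-indexed) is shifted by i+7, so successive shifts are 7, 8, 9, ….
For salary: s+7=z, a+8=i, l+9=u, a+10=k, r+11=c, y+12=k.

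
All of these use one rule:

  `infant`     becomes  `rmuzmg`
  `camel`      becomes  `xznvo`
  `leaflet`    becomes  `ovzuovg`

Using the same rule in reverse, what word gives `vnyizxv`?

embrace

Each pair mirrors across the alphabet (i↔r, n↔m, f↔u): positions sum to 25. Letters are reflected about the middle of the alphabet (position → 25−position): Atbash.
Decoding vnyizxv: v↔e, n↔m, y↔b, i↔r, z↔a, x↔c, v↔e.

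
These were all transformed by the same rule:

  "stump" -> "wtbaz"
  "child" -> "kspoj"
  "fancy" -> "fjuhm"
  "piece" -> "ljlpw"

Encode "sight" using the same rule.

The output letters match the input read backwards, each shifted +7: stump reversed is pmuts. Two steps: reverse the string, then apply a Caesar shift of +7.
For sight: reverse → thgis; then shift: t+7=a, h+7=o, g+7=n, i+7=p, s+7=z.

aonpz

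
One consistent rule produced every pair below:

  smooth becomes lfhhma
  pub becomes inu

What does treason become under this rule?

Compare letters: s→l is +19, m→f is +19, o→h is +19 — a constant shift. It's a constant shift of +19 (ROT19).
For treason: t+19=m, r+19=k, e+19=x, a+19=t, s+19=l, o+19=h, n+19=g.

mkxtlhg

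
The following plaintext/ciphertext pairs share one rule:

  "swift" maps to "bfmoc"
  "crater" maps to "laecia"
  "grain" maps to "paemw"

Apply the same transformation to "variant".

eeamewc

The shift depends on letter class: consonant s→b is +9, but vowel i→m is +4. The rule splits by letter class: vowels +4, consonants +9.
On variant: v(cons)+9=e, a(vowel)+4=e, r(cons)+9=a, i(vowel)+4=m, a(vowel)+4=e, n(cons)+9=w, t(cons)+9=c.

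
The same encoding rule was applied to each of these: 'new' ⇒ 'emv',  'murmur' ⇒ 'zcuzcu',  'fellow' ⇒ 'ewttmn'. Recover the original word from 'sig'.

yak

Two steps: reverse the string, then apply a Caesar shift of +8.
Decoding sig: shift back: s−8=k, i−8=a, g−8=y → kay; then reverse → yak.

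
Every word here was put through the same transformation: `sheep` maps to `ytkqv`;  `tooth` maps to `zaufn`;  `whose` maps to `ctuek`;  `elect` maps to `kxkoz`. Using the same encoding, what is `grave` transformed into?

Shifts by position in sheep: pos 0: s→y (+6), pos 1: h→t (+12), pos 2: e→k (+6), pos 3: e→q (+12) — repeating every 2. A repeating key of period 2 is used — shifts +6, +12 over and over.
On grave: g+6=m, r+12=d, a+6=g, v+12=h, e+6=k.

mdghk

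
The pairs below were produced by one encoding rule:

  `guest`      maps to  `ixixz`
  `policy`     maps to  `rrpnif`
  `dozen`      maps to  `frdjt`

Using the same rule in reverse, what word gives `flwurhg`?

Letter i (0-indexed) is shifted by i+2, so successive shifts are 2, 3, 4, ….
Reversing it on flwurhg: f−2=d, l−3=i, w−4=s, u−5=p, r−6=l, h−7=a, g−8=y.

display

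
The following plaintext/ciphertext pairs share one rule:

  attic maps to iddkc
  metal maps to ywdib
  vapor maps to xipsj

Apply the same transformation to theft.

a(0)→i(8) and t(19)→d(3) fit y≡23x+8 (mod 26); the inverse of 23 mod 26 is 17. This is an affine cipher: with a=0,…,z=25, each position x becomes (23x+8) mod 26.
On theft: t(19)→23·19+8≡3=d; h(7)→23·7+8≡13=n; e(4)→23·4+8≡22=w; f(5)→23·5+8≡19=t; t(19)→23·19+8≡3=d (all mod 26).

dnwtd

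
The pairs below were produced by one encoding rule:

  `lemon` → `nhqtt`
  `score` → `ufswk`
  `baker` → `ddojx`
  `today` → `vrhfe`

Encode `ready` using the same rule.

theie

In lemon: l→n is +2, e→h is +3, m→q is +4, o→t is +5 — the shift increases by 1 each position. Letter i (0-indexed) is shifted by i+2, so successive shifts are 2, 3, 4, ….
On ready: r+2=t, e+3=h, a+4=e, d+5=i, y+6=e.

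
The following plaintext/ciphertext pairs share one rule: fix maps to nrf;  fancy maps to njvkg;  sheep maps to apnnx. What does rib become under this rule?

The rule splits by letter class: vowels +9, consonants +8.
For rib: r(cons)+8=z, i(vowel)+9=r, b(cons)+8=j.

zrj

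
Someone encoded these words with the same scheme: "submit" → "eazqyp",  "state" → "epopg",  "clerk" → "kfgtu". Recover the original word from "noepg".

s(18)→e(4) and u(20)→a(0) fit y≡11x+14 (mod 26); the inverse of 11 mod 26 is 19. This is an affine cipher: with a=0,…,z=25, each position x becomes (11x+14) mod 26.
Decoding noepg: n(13)→19·(13−14)≡7=h; o(14)→19·(14−14)≡0=a; e(4)→19·(4−14)≡18=s; p(15)→19·(15−14)≡19=t; g(6)→19·(6−14)≡4=e (all mod 26).

haste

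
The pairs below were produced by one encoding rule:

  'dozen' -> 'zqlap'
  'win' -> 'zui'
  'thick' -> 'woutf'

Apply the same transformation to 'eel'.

xqq

The output letters match the input read backwards, each shifted +12: dozen reversed is nezod. The word is reversed, then every letter is shifted forward by 12.
Applying it to eel: reverse → lee; then shift: l+12=x, e+12=q, e+12=q.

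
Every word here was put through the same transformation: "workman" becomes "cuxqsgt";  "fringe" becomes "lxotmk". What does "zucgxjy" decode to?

Compare letters: w→c is +6, o→u is +6, r→x is +6 — a constant shift. This is a Caesar cipher with shift 6.
Reversing it on zucgxjy: z−6=t, u−6=o, c−6=w, g−6=a, x−6=r, j−6=d, y−6=s.

towards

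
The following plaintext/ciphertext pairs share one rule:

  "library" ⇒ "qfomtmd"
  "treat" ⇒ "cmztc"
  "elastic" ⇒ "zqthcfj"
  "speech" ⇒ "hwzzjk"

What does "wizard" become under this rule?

nfytme

l(11)→q(16) and i(8)→f(5) fit y≡21x+19 (mod 26); the inverse of 21 mod 26 is 5. Treating letters as 0–25, the rule is x ↦ 21x + 19 (mod 26).
On wizard: w(22)→21·22+19≡13=n; i(8)→21·8+19≡5=f; z(25)→21·25+19≡24=y; a(0)→21·0+19≡19=t; r(17)→21·17+19≡12=m; d(3)→21·3+19≡4=e (all mod 26).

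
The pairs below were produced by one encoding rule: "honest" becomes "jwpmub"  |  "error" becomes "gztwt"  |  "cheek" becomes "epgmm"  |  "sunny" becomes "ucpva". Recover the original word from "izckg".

Shifts by position in honest: pos 0: h→j (+2), pos 1: o→w (+8), pos 2: n→p (+2), pos 3: e→m (+8) — repeating every 2. A repeating key of period 2 is used — shifts +2, +8 over and over.
Undoing it on izckg: i−2=g, z−8=r, c−2=a, k−8=c, g−2=e.

grace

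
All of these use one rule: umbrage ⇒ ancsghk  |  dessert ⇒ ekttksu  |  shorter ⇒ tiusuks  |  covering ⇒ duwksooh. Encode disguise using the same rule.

The rule splits by letter class: vowels +6, consonants +1.
On disguise: d(cons)+1=e, i(vowel)+6=o, s(cons)+1=t, g(cons)+1=h, u(vowel)+6=a, i(vowel)+6=o, s(cons)+1=t, e(vowel)+6=k.

eothaotk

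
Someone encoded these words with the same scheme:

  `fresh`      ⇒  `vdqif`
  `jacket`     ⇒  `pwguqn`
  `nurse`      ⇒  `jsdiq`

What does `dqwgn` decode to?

f(5)→v(21) and r(17)→d(3) fit y≡5x+22 (mod 26); the inverse of 5 mod 26 is 21. This is an affine cipher: with a=0,…,z=25, each position x becomes (5x+22) mod 26.
Undoing it on dqwgn: d(3)→21·(3−22)≡17=r; q(16)→21·(16−22)≡4=e; w(22)→21·(22−22)≡0=a; g(6)→21·(6−22)≡2=c; n(13)→21·(13−22)≡19=t (all mod 26).

react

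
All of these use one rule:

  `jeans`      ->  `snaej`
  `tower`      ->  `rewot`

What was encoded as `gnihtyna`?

It's just the letters in reverse order.
Undoing it on gnihtyna: then reverse → anything.

anything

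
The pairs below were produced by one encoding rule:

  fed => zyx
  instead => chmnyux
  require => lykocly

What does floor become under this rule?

zfiil

Every letter moves 20 places later in the alphabet, wrapping around z→a.
Applying it to floor: f+20=z, l+20=f, o+20=i, o+20=i, r+20=l.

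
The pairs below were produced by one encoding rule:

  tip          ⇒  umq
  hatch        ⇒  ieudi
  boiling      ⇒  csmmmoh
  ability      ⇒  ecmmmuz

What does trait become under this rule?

usemu

The shift depends on letter class: consonant t→u is +1, but vowel i→m is +4. The rule splits by letter class: vowels +4, consonants +1.
Applying it to trait: t(cons)+1=u, r(cons)+1=s, a(vowel)+4=e, i(vowel)+4=m, t(cons)+1=u.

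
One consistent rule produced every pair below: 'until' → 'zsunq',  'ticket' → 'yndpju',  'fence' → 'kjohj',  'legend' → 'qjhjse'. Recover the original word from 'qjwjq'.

The shifts repeat in a cycle of length 3: positions 0,1,… shift by +5, +5, +1, then the pattern repeats.
Undoing it on qjwjq: q−5=l, j−5=e, w−1=v, j−5=e, q−5=l.

level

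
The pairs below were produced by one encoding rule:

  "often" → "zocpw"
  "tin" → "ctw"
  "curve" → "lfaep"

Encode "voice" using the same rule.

eztlp

The shift depends on letter class: consonant f→o is +9, but vowel o→z is +11. Vowels shift forward by 11 and consonants shift forward by 9.
On voice: v(cons)+9=e, o(vowel)+11=z, i(vowel)+11=t, c(cons)+9=l, e(vowel)+11=p.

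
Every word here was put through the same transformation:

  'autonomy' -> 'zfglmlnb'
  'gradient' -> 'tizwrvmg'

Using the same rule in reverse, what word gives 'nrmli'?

Each pair mirrors across the alphabet (a↔z, u↔f, t↔g): positions sum to 25. Letters are reflected about the middle of the alphabet (position → 25−position): Atbash.
Undoing it on nrmli: n↔m, r↔i, m↔n, l↔o, i↔r.

minor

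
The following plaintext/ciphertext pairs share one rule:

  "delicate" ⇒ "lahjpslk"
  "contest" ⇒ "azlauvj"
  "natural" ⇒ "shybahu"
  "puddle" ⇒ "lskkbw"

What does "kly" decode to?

The output letters match the input read backwards, each shifted +7: delicate reversed is etaciled. Read the word backwards and shift each letter +7.
Reversing it on kly: shift back: k−7=d, l−7=e, y−7=r → der; then reverse → red.

red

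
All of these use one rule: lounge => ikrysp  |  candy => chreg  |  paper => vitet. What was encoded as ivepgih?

The output letters match the input read backwards, each shifted +4: lounge reversed is egnuol. Read the word backwards and shift each letter +4.
Undoing it on ivepgih: shift back: i−4=e, v−4=r, e−4=a, p−4=l, g−4=c, i−4=e, h−4=d → eralced; then reverse → declare.

declare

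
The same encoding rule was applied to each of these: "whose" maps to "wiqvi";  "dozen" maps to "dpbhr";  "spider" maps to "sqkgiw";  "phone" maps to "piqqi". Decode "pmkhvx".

pliers

In whose: w→w is +0, h→i is +1, o→q is +2, s→v is +3 — the shift increases by 1 each position. The shift increases by 1 at each position, starting from +0: 0, 1, 2, ….
Decoding pmkhvx: p−0=p, m−1=l, k−2=i, h−3=e, v−4=r, x−5=s.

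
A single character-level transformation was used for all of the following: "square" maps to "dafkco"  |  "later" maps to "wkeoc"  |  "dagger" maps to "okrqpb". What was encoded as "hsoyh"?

widow

Shifts by position in square: pos 0: s→d (+11), pos 1: q→a (+10), pos 2: u→f (+11), pos 3: a→k (+10) — repeating every 2. The shifts repeat in a cycle of length 2: positions 0,1,… shift by +11, +10, then the pattern repeats.
Decoding hsoyh: h−11=w, s−10=i, o−11=d, y−10=o, h−11=w.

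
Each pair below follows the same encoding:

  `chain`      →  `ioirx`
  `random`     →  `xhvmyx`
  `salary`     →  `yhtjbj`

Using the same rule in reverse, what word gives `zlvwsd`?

In chain: c→i is +6, h→o is +7, a→i is +8, i→r is +9 — the shift increases by 1 each position. The shift increases by 1 at each position, starting from +6: 6, 7, 8, ….
Reversing it on zlvwsd: z−6=t, l−7=e, v−8=n, w−9=n, s−10=i, d−11=s.

tennis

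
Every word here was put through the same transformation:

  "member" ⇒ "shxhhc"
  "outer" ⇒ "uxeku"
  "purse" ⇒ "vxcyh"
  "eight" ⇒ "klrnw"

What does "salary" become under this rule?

Shifts by position in member: pos 0: m→s (+6), pos 1: e→h (+3), pos 2: m→x (+11), pos 3: b→h (+6), pos 4: e→h (+3), pos 5: r→c (+11) — repeating every 3. It's a Vigenère-style cipher with numeric key [6,3,11]: position i shifts by key[i mod 3].
Applying it to salary: s+6=y, a+3=d, l+11=w, a+6=g, r+3=u, y+11=j.

ydwguj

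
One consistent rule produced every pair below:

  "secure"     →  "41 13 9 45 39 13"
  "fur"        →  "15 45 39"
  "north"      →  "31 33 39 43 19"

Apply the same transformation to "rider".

s(#19)→41 and e(#5)→13: differences scale by 2, so n = 2·pos + 3. With a=1..z=26, the number is 2·pos + 3.
Applying it to rider: r=18→39, i=9→21, d=4→11, e=5→13, r=18→39.

39 21 11 13 39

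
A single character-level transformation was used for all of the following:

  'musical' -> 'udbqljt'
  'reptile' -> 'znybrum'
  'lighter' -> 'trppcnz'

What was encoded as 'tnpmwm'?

Shifts by position in musical: pos 0: m→u (+8), pos 1: u→d (+9), pos 2: s→b (+9), pos 3: i→q (+8), pos 4: c→l (+9), pos 5: a→j (+9) — repeating every 3. It's a Vigenère-style cipher with numeric key [8,9,9]: position i shifts by key[i mod 3].
Decoding tnpmwm: t−8=l, n−9=e, p−9=g, m−8=e, w−9=n, m−9=d.

legend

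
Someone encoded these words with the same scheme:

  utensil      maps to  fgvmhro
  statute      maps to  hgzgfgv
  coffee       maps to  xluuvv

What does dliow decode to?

Each pair mirrors across the alphabet (u↔f, t↔g, e↔v): positions sum to 25. Letters are reflected about the middle of the alphabet (position → 25−position): Atbash.
Decoding dliow: d↔w, l↔o, i↔r, o↔l, w↔d.

world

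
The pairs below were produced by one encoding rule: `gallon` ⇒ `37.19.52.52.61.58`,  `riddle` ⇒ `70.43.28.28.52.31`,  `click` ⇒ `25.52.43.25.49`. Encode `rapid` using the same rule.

70.19.64.43.28

g(#7)→37 and a(#1)→19: differences scale by 3, so n = 3·pos + 16. Each letter becomes 3×(its alphabet position, a=1..z=26) + 16.
For rapid: r=18→70, a=1→19, p=16→64, i=9→43, d=4→28.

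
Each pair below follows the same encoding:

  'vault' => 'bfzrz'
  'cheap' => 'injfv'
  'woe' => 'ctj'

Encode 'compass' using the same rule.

itsvfyy

The shift depends on letter class: consonant v→b is +6, but vowel a→f is +5. Vowels shift forward by 5 and consonants shift forward by 6.
Applying it to compass: c(cons)+6=i, o(vowel)+5=t, m(cons)+6=s, p(cons)+6=v, a(vowel)+5=f, s(cons)+6=y, s(cons)+6=y.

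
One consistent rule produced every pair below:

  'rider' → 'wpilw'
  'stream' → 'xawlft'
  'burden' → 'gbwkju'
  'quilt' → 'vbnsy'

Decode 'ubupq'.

The shifts repeat in a cycle of length 2: positions 0,1,… shift by +5, +7, then the pattern repeats.
Decoding ubupq: u−5=p, b−7=u, u−5=p, p−7=i, q−5=l.

pupil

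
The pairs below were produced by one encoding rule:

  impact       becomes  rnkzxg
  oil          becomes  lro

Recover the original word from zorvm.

Letters are reflected about the middle of the alphabet (position → 25−position): Atbash.
Undoing it on zorvm: z↔a, o↔l, r↔i, v↔e, m↔n.

alien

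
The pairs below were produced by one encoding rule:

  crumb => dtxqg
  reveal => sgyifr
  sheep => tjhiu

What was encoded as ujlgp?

thick

In crumb: c→d is +1, r→t is +2, u→x is +3, m→q is +4 — the shift increases by 1 each position. The shift increases by 1 at each position, starting from +1: 1, 2, 3, ….
Decoding ujlgp: u−1=t, j−2=h, l−3=i, g−4=c, p−5=k.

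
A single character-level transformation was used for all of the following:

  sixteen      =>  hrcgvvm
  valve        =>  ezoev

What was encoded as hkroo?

spill

Letters are reflected about the middle of the alphabet (position → 25−position): Atbash.
Reversing it on hkroo: h↔s, k↔p, r↔i, o↔l, o↔l.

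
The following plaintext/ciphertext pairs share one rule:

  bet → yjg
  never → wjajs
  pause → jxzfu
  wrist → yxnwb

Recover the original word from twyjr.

Read the word backwards and shift each letter +5.
Reversing it on twyjr: shift back: t−5=o, w−5=r, y−5=t, j−5=e, r−5=m → ortem; then reverse → metro.

metro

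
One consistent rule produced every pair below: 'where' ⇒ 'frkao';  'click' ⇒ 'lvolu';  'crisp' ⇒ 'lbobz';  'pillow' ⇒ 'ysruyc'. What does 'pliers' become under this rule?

yvonby

Shifts by position in where: pos 0: w→f (+9), pos 1: h→r (+10), pos 2: e→k (+6), pos 3: r→a (+9), pos 4: e→o (+10) — repeating every 3. It's a Vigenère-style cipher with numeric key [9,10,6]: position i shifts by key[i mod 3].
On pliers: p+9=y, l+10=v, i+6=o, e+9=n, r+10=b, s+6=y.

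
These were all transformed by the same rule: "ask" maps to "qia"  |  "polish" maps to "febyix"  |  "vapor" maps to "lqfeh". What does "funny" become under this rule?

It's a constant shift of +16 (ROT16).
For funny: f+16=v, u+16=k, n+16=d, n+16=d, y+16=o.

vkddo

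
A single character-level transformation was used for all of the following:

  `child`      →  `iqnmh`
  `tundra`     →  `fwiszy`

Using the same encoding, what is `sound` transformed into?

isztx

The output letters match the input read backwards, each shifted +5: child reversed is dlihc. Read the word backwards and shift each letter +5.
For sound: reverse → dnuos; then shift: d+5=i, n+5=s, u+5=z, o+5=t, s+5=x.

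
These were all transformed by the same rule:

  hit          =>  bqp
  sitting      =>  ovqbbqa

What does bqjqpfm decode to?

The output letters match the input read backwards, each shifted +8: hit reversed is tih. Two steps: reverse the string, then apply a Caesar shift of +8.
Undoing it on bqjqpfm: shift back: b−8=t, q−8=i, j−8=b, q−8=i, p−8=h, f−8=x, m−8=e → tibihxe; then reverse → exhibit.

exhibit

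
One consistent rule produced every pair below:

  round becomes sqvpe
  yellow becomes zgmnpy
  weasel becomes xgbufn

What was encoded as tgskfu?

A repeating key of period 2 is used — shifts +1, +2 over and over.
Reversing it on tgskfu: t−1=s, g−2=e, s−1=r, k−2=i, f−1=e, u−2=s.

series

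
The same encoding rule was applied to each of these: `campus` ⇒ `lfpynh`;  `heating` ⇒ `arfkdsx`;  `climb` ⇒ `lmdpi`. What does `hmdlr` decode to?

c(2)→l(11) and a(0)→f(5) fit y≡3x+5 (mod 26); the inverse of 3 mod 26 is 9. This is an affine cipher: with a=0,…,z=25, each position x becomes (3x+5) mod 26.
Reversing it on hmdlr: h(7)→9·(7−5)≡18=s; m(12)→9·(12−5)≡11=l; d(3)→9·(3−5)≡8=i; l(11)→9·(11−5)≡2=c; r(17)→9·(17−5)≡4=e (all mod 26).

slice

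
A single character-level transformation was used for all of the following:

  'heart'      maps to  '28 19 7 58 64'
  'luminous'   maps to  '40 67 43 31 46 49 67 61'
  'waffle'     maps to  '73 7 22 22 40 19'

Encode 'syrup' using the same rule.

61 79 58 67 52

h(#8)→28 and e(#5)→19: differences scale by 3, so n = 3·pos + 4. Each letter becomes 3×(its alphabet position, a=1..z=26) + 4.
Applying it to syrup: s=19→61, y=25→79, r=18→58, u=21→67, p=16→52.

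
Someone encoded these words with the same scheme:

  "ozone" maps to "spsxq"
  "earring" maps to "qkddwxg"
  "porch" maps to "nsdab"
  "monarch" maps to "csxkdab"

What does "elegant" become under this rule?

o(14)→s(18) and z(25)→p(15) fit y≡21x+10 (mod 26); the inverse of 21 mod 26 is 5. Each letter's alphabet position (a=0..z=25) is mapped through 21·x+10 mod 26 — an affine cipher.
For elegant: e(4)→21·4+10≡16=q; l(11)→21·11+10≡7=h; e(4)→21·4+10≡16=q; g(6)→21·6+10≡6=g; a(0)→21·0+10≡10=k; n(13)→21·13+10≡23=x; t(19)→21·19+10≡19=t (all mod 26).

qhqgkxt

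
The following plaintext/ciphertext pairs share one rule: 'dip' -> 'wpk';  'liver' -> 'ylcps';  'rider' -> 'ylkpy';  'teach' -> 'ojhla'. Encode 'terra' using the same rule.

The output letters match the input read backwards, each shifted +7: dip reversed is pid. The word is reversed, then every letter is shifted forward by 7.
On terra: reverse → arret; then shift: a+7=h, r+7=y, r+7=y, e+7=l, t+7=a.

hyyla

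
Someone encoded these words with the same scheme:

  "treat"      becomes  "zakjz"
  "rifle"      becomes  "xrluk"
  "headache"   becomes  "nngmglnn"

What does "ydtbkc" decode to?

Shifts by position in treat: pos 0: t→z (+6), pos 1: r→a (+9), pos 2: e→k (+6), pos 3: a→j (+9) — repeating every 2. The shifts repeat in a cycle of length 2: positions 0,1,… shift by +6, +9, then the pattern repeats.
Decoding ydtbkc: y−6=s, d−9=u, t−6=n, b−9=s, k−6=e, c−9=t.

sunset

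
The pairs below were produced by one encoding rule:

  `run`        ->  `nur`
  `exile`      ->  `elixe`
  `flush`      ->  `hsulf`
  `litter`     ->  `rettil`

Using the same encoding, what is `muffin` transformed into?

niffum

The output letters match the input read backwards: run reversed is nur. The word is simply reversed.
Applying it to muffin: reverse → niffum.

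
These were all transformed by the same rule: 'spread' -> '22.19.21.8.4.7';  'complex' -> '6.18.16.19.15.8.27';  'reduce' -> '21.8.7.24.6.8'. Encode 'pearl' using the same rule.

19.8.4.21.15

The number is (letter's place in the alphabet, a=1) + 3.
Applying it to pearl: p=16→19, e=5→8, a=1→4, r=18→21, l=12→15.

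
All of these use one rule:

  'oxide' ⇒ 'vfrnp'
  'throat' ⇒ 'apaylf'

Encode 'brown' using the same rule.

Each letter shifts forward by (position + 7), i.e. 7, 8, 9, … — the shift grows by one for each successive letter.
For brown: b+7=i, r+8=z, o+9=x, w+10=g, n+11=y.

izxgy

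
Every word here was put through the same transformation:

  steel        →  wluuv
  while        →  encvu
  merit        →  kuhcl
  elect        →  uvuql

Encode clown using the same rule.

qvoez

s(18)→w(22) and t(19)→l(11) fit y≡15x+12 (mod 26); the inverse of 15 mod 26 is 7. Each letter's alphabet position (a=0..z=25) is mapped through 15·x+12 mod 26 — an affine cipher.
Applying it to clown: c(2)→15·2+12≡16=q; l(11)→15·11+12≡21=v; o(14)→15·14+12≡14=o; w(22)→15·22+12≡4=e; n(13)→15·13+12≡25=z (all mod 26).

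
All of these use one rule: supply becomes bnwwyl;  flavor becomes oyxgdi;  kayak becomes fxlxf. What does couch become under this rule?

Each letter's alphabet position (a=0..z=25) is mapped through 19·x+23 mod 26 — an affine cipher.
On couch: c(2)→19·2+23≡9=j; o(14)→19·14+23≡3=d; u(20)→19·20+23≡13=n; c(2)→19·2+23≡9=j; h(7)→19·7+23≡0=a (all mod 26).

jdnja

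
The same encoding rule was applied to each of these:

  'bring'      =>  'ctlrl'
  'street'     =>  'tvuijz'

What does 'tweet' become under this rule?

uyhiy

The shift increases by 1 at each position, starting from +1: 1, 2, 3, ….
Applying it to tweet: t+1=u, w+2=y, e+3=h, e+4=i, t+5=y.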